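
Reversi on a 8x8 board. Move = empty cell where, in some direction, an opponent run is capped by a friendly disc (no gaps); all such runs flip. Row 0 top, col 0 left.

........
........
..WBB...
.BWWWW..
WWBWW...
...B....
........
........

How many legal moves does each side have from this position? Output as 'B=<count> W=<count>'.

-- B to move --
(1,1): no bracket -> illegal
(1,2): flips 2 -> legal
(1,3): flips 1 -> legal
(2,1): flips 1 -> legal
(2,5): no bracket -> illegal
(2,6): flips 2 -> legal
(3,0): no bracket -> illegal
(3,6): flips 4 -> legal
(4,5): flips 3 -> legal
(4,6): flips 1 -> legal
(5,0): flips 2 -> legal
(5,1): flips 1 -> legal
(5,2): no bracket -> illegal
(5,4): flips 2 -> legal
(5,5): no bracket -> illegal
B mobility = 10
-- W to move --
(1,2): flips 1 -> legal
(1,3): flips 2 -> legal
(1,4): flips 2 -> legal
(1,5): flips 1 -> legal
(2,0): no bracket -> illegal
(2,1): flips 1 -> legal
(2,5): flips 2 -> legal
(3,0): flips 1 -> legal
(5,1): flips 1 -> legal
(5,2): flips 1 -> legal
(5,4): no bracket -> illegal
(6,2): flips 1 -> legal
(6,3): flips 1 -> legal
(6,4): no bracket -> illegal
W mobility = 11

Answer: B=10 W=11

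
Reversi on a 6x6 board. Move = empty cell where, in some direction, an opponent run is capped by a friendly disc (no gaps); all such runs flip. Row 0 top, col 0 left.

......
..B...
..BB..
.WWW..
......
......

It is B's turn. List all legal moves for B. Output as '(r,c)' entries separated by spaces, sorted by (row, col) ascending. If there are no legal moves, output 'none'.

(2,0): no bracket -> illegal
(2,1): no bracket -> illegal
(2,4): no bracket -> illegal
(3,0): no bracket -> illegal
(3,4): no bracket -> illegal
(4,0): flips 1 -> legal
(4,1): flips 1 -> legal
(4,2): flips 1 -> legal
(4,3): flips 1 -> legal
(4,4): flips 1 -> legal

Answer: (4,0) (4,1) (4,2) (4,3) (4,4)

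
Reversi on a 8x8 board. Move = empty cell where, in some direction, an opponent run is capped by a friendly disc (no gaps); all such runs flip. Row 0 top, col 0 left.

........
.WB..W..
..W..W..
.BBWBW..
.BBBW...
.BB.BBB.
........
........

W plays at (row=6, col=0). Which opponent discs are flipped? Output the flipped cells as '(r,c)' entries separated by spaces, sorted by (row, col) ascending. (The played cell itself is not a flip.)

Dir NW: edge -> no flip
Dir N: first cell '.' (not opp) -> no flip
Dir NE: opp run (5,1) (4,2) capped by W -> flip
Dir W: edge -> no flip
Dir E: first cell '.' (not opp) -> no flip
Dir SW: edge -> no flip
Dir S: first cell '.' (not opp) -> no flip
Dir SE: first cell '.' (not opp) -> no flip

Answer: (4,2) (5,1)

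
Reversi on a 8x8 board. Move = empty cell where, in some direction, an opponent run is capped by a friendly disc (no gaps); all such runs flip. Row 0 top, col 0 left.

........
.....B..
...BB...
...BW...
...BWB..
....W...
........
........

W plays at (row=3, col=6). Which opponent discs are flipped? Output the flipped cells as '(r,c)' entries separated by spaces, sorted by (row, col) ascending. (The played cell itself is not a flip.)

Answer: (4,5)

Derivation:
Dir NW: first cell '.' (not opp) -> no flip
Dir N: first cell '.' (not opp) -> no flip
Dir NE: first cell '.' (not opp) -> no flip
Dir W: first cell '.' (not opp) -> no flip
Dir E: first cell '.' (not opp) -> no flip
Dir SW: opp run (4,5) capped by W -> flip
Dir S: first cell '.' (not opp) -> no flip
Dir SE: first cell '.' (not opp) -> no flip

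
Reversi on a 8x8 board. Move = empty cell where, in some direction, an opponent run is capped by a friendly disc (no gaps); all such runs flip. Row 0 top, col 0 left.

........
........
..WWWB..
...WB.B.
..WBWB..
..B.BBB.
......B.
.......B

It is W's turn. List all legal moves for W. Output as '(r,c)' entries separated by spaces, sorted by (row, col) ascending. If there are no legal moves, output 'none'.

(1,4): no bracket -> illegal
(1,5): no bracket -> illegal
(1,6): no bracket -> illegal
(2,6): flips 1 -> legal
(2,7): no bracket -> illegal
(3,2): no bracket -> illegal
(3,5): flips 1 -> legal
(3,7): no bracket -> illegal
(4,1): no bracket -> illegal
(4,6): flips 1 -> legal
(4,7): no bracket -> illegal
(5,1): no bracket -> illegal
(5,3): flips 1 -> legal
(5,7): no bracket -> illegal
(6,1): no bracket -> illegal
(6,2): flips 1 -> legal
(6,3): no bracket -> illegal
(6,4): flips 1 -> legal
(6,5): no bracket -> illegal
(6,7): flips 3 -> legal
(7,5): no bracket -> illegal
(7,6): no bracket -> illegal

Answer: (2,6) (3,5) (4,6) (5,3) (6,2) (6,4) (6,7)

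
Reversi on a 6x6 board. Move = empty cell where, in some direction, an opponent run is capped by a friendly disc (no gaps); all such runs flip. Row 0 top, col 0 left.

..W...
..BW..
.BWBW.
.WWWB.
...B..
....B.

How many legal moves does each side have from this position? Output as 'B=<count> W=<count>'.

-- B to move --
(0,1): no bracket -> illegal
(0,3): flips 1 -> legal
(0,4): no bracket -> illegal
(1,1): no bracket -> illegal
(1,4): flips 2 -> legal
(1,5): no bracket -> illegal
(2,0): no bracket -> illegal
(2,5): flips 1 -> legal
(3,0): flips 3 -> legal
(3,5): no bracket -> illegal
(4,0): no bracket -> illegal
(4,1): flips 2 -> legal
(4,2): flips 2 -> legal
(4,4): no bracket -> illegal
B mobility = 6
-- W to move --
(0,1): no bracket -> illegal
(0,3): no bracket -> illegal
(1,0): flips 1 -> legal
(1,1): flips 2 -> legal
(1,4): flips 1 -> legal
(2,0): flips 1 -> legal
(2,5): no bracket -> illegal
(3,0): no bracket -> illegal
(3,5): flips 1 -> legal
(4,2): no bracket -> illegal
(4,4): flips 1 -> legal
(4,5): no bracket -> illegal
(5,2): no bracket -> illegal
(5,3): flips 1 -> legal
(5,5): no bracket -> illegal
W mobility = 7

Answer: B=6 W=7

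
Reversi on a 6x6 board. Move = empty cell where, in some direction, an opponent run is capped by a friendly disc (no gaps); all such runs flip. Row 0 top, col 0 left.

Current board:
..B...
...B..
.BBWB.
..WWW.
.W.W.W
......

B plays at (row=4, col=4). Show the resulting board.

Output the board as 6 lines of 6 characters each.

Place B at (4,4); scan 8 dirs for brackets.
Dir NW: opp run (3,3) capped by B -> flip
Dir N: opp run (3,4) capped by B -> flip
Dir NE: first cell '.' (not opp) -> no flip
Dir W: opp run (4,3), next='.' -> no flip
Dir E: opp run (4,5), next=edge -> no flip
Dir SW: first cell '.' (not opp) -> no flip
Dir S: first cell '.' (not opp) -> no flip
Dir SE: first cell '.' (not opp) -> no flip
All flips: (3,3) (3,4)

Answer: ..B...
...B..
.BBWB.
..WBB.
.W.WBW
......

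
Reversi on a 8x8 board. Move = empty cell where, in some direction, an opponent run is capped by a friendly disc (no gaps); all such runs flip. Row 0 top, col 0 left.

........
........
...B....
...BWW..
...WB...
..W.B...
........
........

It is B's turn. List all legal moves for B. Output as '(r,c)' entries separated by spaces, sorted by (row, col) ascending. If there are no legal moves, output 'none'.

Answer: (2,4) (2,6) (3,2) (3,6) (4,2) (4,5) (5,3)

Derivation:
(2,4): flips 1 -> legal
(2,5): no bracket -> illegal
(2,6): flips 1 -> legal
(3,2): flips 1 -> legal
(3,6): flips 2 -> legal
(4,1): no bracket -> illegal
(4,2): flips 1 -> legal
(4,5): flips 1 -> legal
(4,6): no bracket -> illegal
(5,1): no bracket -> illegal
(5,3): flips 1 -> legal
(6,1): no bracket -> illegal
(6,2): no bracket -> illegal
(6,3): no bracket -> illegal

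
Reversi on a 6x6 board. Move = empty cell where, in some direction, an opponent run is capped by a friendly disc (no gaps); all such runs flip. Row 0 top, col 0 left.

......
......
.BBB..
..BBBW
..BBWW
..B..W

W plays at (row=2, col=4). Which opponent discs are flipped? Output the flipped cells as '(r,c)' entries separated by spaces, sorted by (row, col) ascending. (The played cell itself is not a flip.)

Answer: (3,4)

Derivation:
Dir NW: first cell '.' (not opp) -> no flip
Dir N: first cell '.' (not opp) -> no flip
Dir NE: first cell '.' (not opp) -> no flip
Dir W: opp run (2,3) (2,2) (2,1), next='.' -> no flip
Dir E: first cell '.' (not opp) -> no flip
Dir SW: opp run (3,3) (4,2), next='.' -> no flip
Dir S: opp run (3,4) capped by W -> flip
Dir SE: first cell 'W' (not opp) -> no flip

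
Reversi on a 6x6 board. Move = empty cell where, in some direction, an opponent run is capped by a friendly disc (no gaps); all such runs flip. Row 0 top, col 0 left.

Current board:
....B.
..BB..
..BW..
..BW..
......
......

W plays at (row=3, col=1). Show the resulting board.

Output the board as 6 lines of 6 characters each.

Place W at (3,1); scan 8 dirs for brackets.
Dir NW: first cell '.' (not opp) -> no flip
Dir N: first cell '.' (not opp) -> no flip
Dir NE: opp run (2,2) (1,3) (0,4), next=edge -> no flip
Dir W: first cell '.' (not opp) -> no flip
Dir E: opp run (3,2) capped by W -> flip
Dir SW: first cell '.' (not opp) -> no flip
Dir S: first cell '.' (not opp) -> no flip
Dir SE: first cell '.' (not opp) -> no flip
All flips: (3,2)

Answer: ....B.
..BB..
..BW..
.WWW..
......
......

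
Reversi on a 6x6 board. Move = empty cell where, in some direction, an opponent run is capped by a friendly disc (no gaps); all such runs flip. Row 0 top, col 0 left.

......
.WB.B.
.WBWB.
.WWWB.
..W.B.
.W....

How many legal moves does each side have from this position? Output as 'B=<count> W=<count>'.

-- B to move --
(0,0): flips 1 -> legal
(0,1): no bracket -> illegal
(0,2): no bracket -> illegal
(1,0): flips 1 -> legal
(1,3): no bracket -> illegal
(2,0): flips 1 -> legal
(3,0): flips 4 -> legal
(4,0): flips 1 -> legal
(4,1): flips 2 -> legal
(4,3): no bracket -> illegal
(5,0): no bracket -> illegal
(5,2): flips 2 -> legal
(5,3): no bracket -> illegal
B mobility = 7
-- W to move --
(0,1): flips 1 -> legal
(0,2): flips 2 -> legal
(0,3): flips 1 -> legal
(0,4): no bracket -> illegal
(0,5): flips 1 -> legal
(1,3): flips 2 -> legal
(1,5): flips 1 -> legal
(2,5): flips 1 -> legal
(3,5): flips 1 -> legal
(4,3): no bracket -> illegal
(4,5): flips 1 -> legal
(5,3): no bracket -> illegal
(5,4): no bracket -> illegal
(5,5): flips 1 -> legal
W mobility = 10

Answer: B=7 W=10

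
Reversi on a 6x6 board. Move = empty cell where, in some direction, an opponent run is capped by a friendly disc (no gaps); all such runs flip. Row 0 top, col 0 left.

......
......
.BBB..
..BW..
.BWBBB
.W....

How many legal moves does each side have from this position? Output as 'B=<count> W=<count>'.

-- B to move --
(2,4): no bracket -> illegal
(3,1): no bracket -> illegal
(3,4): flips 1 -> legal
(4,0): no bracket -> illegal
(5,0): no bracket -> illegal
(5,2): flips 1 -> legal
(5,3): no bracket -> illegal
B mobility = 2
-- W to move --
(1,0): no bracket -> illegal
(1,1): flips 1 -> legal
(1,2): flips 2 -> legal
(1,3): flips 1 -> legal
(1,4): no bracket -> illegal
(2,0): no bracket -> illegal
(2,4): no bracket -> illegal
(3,0): no bracket -> illegal
(3,1): flips 2 -> legal
(3,4): no bracket -> illegal
(3,5): no bracket -> illegal
(4,0): flips 1 -> legal
(5,0): no bracket -> illegal
(5,2): no bracket -> illegal
(5,3): flips 1 -> legal
(5,4): no bracket -> illegal
(5,5): flips 1 -> legal
W mobility = 7

Answer: B=2 W=7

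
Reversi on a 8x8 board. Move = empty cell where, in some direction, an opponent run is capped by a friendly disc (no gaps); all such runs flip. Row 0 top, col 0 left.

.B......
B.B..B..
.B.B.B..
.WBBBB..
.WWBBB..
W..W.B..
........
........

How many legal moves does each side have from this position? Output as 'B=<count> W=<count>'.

-- B to move --
(2,0): no bracket -> illegal
(2,2): no bracket -> illegal
(3,0): flips 1 -> legal
(4,0): flips 2 -> legal
(5,1): flips 3 -> legal
(5,2): flips 1 -> legal
(5,4): no bracket -> illegal
(6,0): no bracket -> illegal
(6,1): no bracket -> illegal
(6,2): flips 1 -> legal
(6,3): flips 1 -> legal
(6,4): no bracket -> illegal
B mobility = 6
-- W to move --
(0,0): no bracket -> illegal
(0,2): no bracket -> illegal
(0,3): no bracket -> illegal
(0,4): no bracket -> illegal
(0,5): no bracket -> illegal
(0,6): no bracket -> illegal
(1,1): flips 1 -> legal
(1,3): flips 3 -> legal
(1,4): flips 2 -> legal
(1,6): no bracket -> illegal
(2,0): no bracket -> illegal
(2,2): flips 1 -> legal
(2,4): flips 1 -> legal
(2,6): flips 2 -> legal
(3,0): no bracket -> illegal
(3,6): flips 4 -> legal
(4,6): flips 3 -> legal
(5,2): no bracket -> illegal
(5,4): no bracket -> illegal
(5,6): no bracket -> illegal
(6,4): no bracket -> illegal
(6,5): no bracket -> illegal
(6,6): no bracket -> illegal
W mobility = 8

Answer: B=6 W=8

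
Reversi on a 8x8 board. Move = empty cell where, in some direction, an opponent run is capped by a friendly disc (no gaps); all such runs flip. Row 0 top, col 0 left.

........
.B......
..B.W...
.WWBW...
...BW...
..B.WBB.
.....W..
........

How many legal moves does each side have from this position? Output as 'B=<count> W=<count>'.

Answer: B=12 W=9

Derivation:
-- B to move --
(1,3): no bracket -> illegal
(1,4): no bracket -> illegal
(1,5): flips 1 -> legal
(2,0): no bracket -> illegal
(2,1): flips 1 -> legal
(2,3): no bracket -> illegal
(2,5): flips 1 -> legal
(3,0): flips 2 -> legal
(3,5): flips 1 -> legal
(4,0): flips 1 -> legal
(4,1): no bracket -> illegal
(4,2): flips 1 -> legal
(4,5): flips 1 -> legal
(5,3): flips 1 -> legal
(6,3): no bracket -> illegal
(6,4): no bracket -> illegal
(6,6): no bracket -> illegal
(7,4): flips 1 -> legal
(7,5): flips 1 -> legal
(7,6): flips 2 -> legal
B mobility = 12
-- W to move --
(0,0): flips 3 -> legal
(0,1): no bracket -> illegal
(0,2): no bracket -> illegal
(1,0): no bracket -> illegal
(1,2): flips 1 -> legal
(1,3): flips 1 -> legal
(2,0): no bracket -> illegal
(2,1): no bracket -> illegal
(2,3): no bracket -> illegal
(4,1): no bracket -> illegal
(4,2): flips 2 -> legal
(4,5): flips 1 -> legal
(4,6): no bracket -> illegal
(4,7): flips 1 -> legal
(5,1): no bracket -> illegal
(5,3): no bracket -> illegal
(5,7): flips 2 -> legal
(6,1): flips 2 -> legal
(6,2): no bracket -> illegal
(6,3): no bracket -> illegal
(6,4): no bracket -> illegal
(6,6): flips 1 -> legal
(6,7): no bracket -> illegal
W mobility = 9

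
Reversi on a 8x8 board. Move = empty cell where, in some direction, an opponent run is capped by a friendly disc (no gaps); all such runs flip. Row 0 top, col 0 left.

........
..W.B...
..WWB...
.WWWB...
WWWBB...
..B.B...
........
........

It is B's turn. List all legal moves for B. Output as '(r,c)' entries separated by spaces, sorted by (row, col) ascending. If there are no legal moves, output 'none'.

Answer: (0,1) (0,2) (1,1) (1,3) (2,1) (3,0) (5,0) (5,1)

Derivation:
(0,1): flips 2 -> legal
(0,2): flips 4 -> legal
(0,3): no bracket -> illegal
(1,1): flips 2 -> legal
(1,3): flips 2 -> legal
(2,0): no bracket -> illegal
(2,1): flips 3 -> legal
(3,0): flips 4 -> legal
(5,0): flips 3 -> legal
(5,1): flips 2 -> legal
(5,3): no bracket -> illegal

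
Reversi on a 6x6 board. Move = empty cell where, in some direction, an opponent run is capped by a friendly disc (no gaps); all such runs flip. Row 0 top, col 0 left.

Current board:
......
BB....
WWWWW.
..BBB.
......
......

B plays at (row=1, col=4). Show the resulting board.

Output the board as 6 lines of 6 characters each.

Answer: ......
BB..B.
WWWBB.
..BBB.
......
......

Derivation:
Place B at (1,4); scan 8 dirs for brackets.
Dir NW: first cell '.' (not opp) -> no flip
Dir N: first cell '.' (not opp) -> no flip
Dir NE: first cell '.' (not opp) -> no flip
Dir W: first cell '.' (not opp) -> no flip
Dir E: first cell '.' (not opp) -> no flip
Dir SW: opp run (2,3) capped by B -> flip
Dir S: opp run (2,4) capped by B -> flip
Dir SE: first cell '.' (not opp) -> no flip
All flips: (2,3) (2,4)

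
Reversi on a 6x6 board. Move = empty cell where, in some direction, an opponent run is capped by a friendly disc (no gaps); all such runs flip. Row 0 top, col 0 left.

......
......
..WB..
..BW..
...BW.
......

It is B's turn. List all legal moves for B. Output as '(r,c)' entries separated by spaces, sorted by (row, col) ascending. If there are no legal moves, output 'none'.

Answer: (1,2) (2,1) (3,4) (4,5)

Derivation:
(1,1): no bracket -> illegal
(1,2): flips 1 -> legal
(1,3): no bracket -> illegal
(2,1): flips 1 -> legal
(2,4): no bracket -> illegal
(3,1): no bracket -> illegal
(3,4): flips 1 -> legal
(3,5): no bracket -> illegal
(4,2): no bracket -> illegal
(4,5): flips 1 -> legal
(5,3): no bracket -> illegal
(5,4): no bracket -> illegal
(5,5): no bracket -> illegal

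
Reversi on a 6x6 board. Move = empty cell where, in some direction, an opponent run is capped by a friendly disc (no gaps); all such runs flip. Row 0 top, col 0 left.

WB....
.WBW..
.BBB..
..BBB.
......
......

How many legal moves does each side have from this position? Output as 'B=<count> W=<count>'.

-- B to move --
(0,2): no bracket -> illegal
(0,3): flips 1 -> legal
(0,4): flips 1 -> legal
(1,0): flips 1 -> legal
(1,4): flips 1 -> legal
(2,0): no bracket -> illegal
(2,4): no bracket -> illegal
B mobility = 4
-- W to move --
(0,2): flips 1 -> legal
(0,3): no bracket -> illegal
(1,0): no bracket -> illegal
(1,4): no bracket -> illegal
(2,0): no bracket -> illegal
(2,4): no bracket -> illegal
(2,5): no bracket -> illegal
(3,0): no bracket -> illegal
(3,1): flips 2 -> legal
(3,5): no bracket -> illegal
(4,1): no bracket -> illegal
(4,2): no bracket -> illegal
(4,3): flips 2 -> legal
(4,4): flips 2 -> legal
(4,5): no bracket -> illegal
W mobility = 4

Answer: B=4 W=4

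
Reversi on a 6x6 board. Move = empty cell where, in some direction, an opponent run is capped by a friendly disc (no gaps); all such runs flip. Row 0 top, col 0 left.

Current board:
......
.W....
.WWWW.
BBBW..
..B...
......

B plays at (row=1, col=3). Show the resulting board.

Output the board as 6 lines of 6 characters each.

Answer: ......
.W.B..
.WBWW.
BBBW..
..B...
......

Derivation:
Place B at (1,3); scan 8 dirs for brackets.
Dir NW: first cell '.' (not opp) -> no flip
Dir N: first cell '.' (not opp) -> no flip
Dir NE: first cell '.' (not opp) -> no flip
Dir W: first cell '.' (not opp) -> no flip
Dir E: first cell '.' (not opp) -> no flip
Dir SW: opp run (2,2) capped by B -> flip
Dir S: opp run (2,3) (3,3), next='.' -> no flip
Dir SE: opp run (2,4), next='.' -> no flip
All flips: (2,2)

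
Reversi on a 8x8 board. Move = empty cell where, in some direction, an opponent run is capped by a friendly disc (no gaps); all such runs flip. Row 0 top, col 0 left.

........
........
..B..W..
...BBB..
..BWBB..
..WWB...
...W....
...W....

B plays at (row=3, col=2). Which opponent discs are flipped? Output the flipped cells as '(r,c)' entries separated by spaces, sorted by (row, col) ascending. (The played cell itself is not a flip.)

Dir NW: first cell '.' (not opp) -> no flip
Dir N: first cell 'B' (not opp) -> no flip
Dir NE: first cell '.' (not opp) -> no flip
Dir W: first cell '.' (not opp) -> no flip
Dir E: first cell 'B' (not opp) -> no flip
Dir SW: first cell '.' (not opp) -> no flip
Dir S: first cell 'B' (not opp) -> no flip
Dir SE: opp run (4,3) capped by B -> flip

Answer: (4,3)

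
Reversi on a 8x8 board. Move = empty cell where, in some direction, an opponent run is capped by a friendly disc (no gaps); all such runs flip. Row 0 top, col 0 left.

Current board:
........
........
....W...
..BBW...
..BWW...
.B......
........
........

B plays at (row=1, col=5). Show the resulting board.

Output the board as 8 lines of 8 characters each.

Answer: ........
.....B..
....B...
..BBW...
..BWW...
.B......
........
........

Derivation:
Place B at (1,5); scan 8 dirs for brackets.
Dir NW: first cell '.' (not opp) -> no flip
Dir N: first cell '.' (not opp) -> no flip
Dir NE: first cell '.' (not opp) -> no flip
Dir W: first cell '.' (not opp) -> no flip
Dir E: first cell '.' (not opp) -> no flip
Dir SW: opp run (2,4) capped by B -> flip
Dir S: first cell '.' (not opp) -> no flip
Dir SE: first cell '.' (not opp) -> no flip
All flips: (2,4)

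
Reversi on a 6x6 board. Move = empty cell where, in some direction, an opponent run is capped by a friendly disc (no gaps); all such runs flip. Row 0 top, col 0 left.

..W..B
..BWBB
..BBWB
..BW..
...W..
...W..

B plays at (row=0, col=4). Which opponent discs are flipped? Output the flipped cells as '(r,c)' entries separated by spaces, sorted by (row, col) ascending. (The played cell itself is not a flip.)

Answer: (1,3)

Derivation:
Dir NW: edge -> no flip
Dir N: edge -> no flip
Dir NE: edge -> no flip
Dir W: first cell '.' (not opp) -> no flip
Dir E: first cell 'B' (not opp) -> no flip
Dir SW: opp run (1,3) capped by B -> flip
Dir S: first cell 'B' (not opp) -> no flip
Dir SE: first cell 'B' (not opp) -> no flip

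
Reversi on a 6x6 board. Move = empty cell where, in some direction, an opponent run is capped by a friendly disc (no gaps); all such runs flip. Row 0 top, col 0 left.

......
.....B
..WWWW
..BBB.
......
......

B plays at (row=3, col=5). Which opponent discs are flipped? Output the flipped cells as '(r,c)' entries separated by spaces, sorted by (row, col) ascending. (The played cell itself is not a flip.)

Answer: (2,5)

Derivation:
Dir NW: opp run (2,4), next='.' -> no flip
Dir N: opp run (2,5) capped by B -> flip
Dir NE: edge -> no flip
Dir W: first cell 'B' (not opp) -> no flip
Dir E: edge -> no flip
Dir SW: first cell '.' (not opp) -> no flip
Dir S: first cell '.' (not opp) -> no flip
Dir SE: edge -> no flip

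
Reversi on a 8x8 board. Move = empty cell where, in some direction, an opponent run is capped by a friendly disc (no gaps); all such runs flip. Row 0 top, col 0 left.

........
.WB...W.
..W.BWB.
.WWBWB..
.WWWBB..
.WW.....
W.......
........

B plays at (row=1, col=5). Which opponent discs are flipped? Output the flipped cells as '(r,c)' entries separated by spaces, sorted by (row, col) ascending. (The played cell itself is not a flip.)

Answer: (2,5)

Derivation:
Dir NW: first cell '.' (not opp) -> no flip
Dir N: first cell '.' (not opp) -> no flip
Dir NE: first cell '.' (not opp) -> no flip
Dir W: first cell '.' (not opp) -> no flip
Dir E: opp run (1,6), next='.' -> no flip
Dir SW: first cell 'B' (not opp) -> no flip
Dir S: opp run (2,5) capped by B -> flip
Dir SE: first cell 'B' (not opp) -> no flip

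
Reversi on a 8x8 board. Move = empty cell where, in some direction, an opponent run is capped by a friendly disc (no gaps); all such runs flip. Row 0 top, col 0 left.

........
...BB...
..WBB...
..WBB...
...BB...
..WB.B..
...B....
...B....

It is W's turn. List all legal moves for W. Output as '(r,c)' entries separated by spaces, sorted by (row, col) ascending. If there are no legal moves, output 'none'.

(0,2): no bracket -> illegal
(0,3): no bracket -> illegal
(0,4): flips 1 -> legal
(0,5): flips 2 -> legal
(1,2): no bracket -> illegal
(1,5): no bracket -> illegal
(2,5): flips 4 -> legal
(3,5): flips 2 -> legal
(4,2): no bracket -> illegal
(4,5): no bracket -> illegal
(4,6): no bracket -> illegal
(5,4): flips 2 -> legal
(5,6): no bracket -> illegal
(6,2): no bracket -> illegal
(6,4): no bracket -> illegal
(6,5): no bracket -> illegal
(6,6): flips 3 -> legal
(7,2): no bracket -> illegal
(7,4): flips 1 -> legal

Answer: (0,4) (0,5) (2,5) (3,5) (5,4) (6,6) (7,4)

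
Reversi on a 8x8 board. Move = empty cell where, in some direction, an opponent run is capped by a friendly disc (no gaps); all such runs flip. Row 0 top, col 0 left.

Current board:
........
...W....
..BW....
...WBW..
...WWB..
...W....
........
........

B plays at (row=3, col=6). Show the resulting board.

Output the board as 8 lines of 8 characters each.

Place B at (3,6); scan 8 dirs for brackets.
Dir NW: first cell '.' (not opp) -> no flip
Dir N: first cell '.' (not opp) -> no flip
Dir NE: first cell '.' (not opp) -> no flip
Dir W: opp run (3,5) capped by B -> flip
Dir E: first cell '.' (not opp) -> no flip
Dir SW: first cell 'B' (not opp) -> no flip
Dir S: first cell '.' (not opp) -> no flip
Dir SE: first cell '.' (not opp) -> no flip
All flips: (3,5)

Answer: ........
...W....
..BW....
...WBBB.
...WWB..
...W....
........
........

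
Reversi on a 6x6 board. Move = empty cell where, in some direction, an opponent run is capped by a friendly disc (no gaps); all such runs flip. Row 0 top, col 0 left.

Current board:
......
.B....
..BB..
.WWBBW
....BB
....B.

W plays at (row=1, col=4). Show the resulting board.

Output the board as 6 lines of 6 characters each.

Answer: ......
.B..W.
..BW..
.WWBBW
....BB
....B.

Derivation:
Place W at (1,4); scan 8 dirs for brackets.
Dir NW: first cell '.' (not opp) -> no flip
Dir N: first cell '.' (not opp) -> no flip
Dir NE: first cell '.' (not opp) -> no flip
Dir W: first cell '.' (not opp) -> no flip
Dir E: first cell '.' (not opp) -> no flip
Dir SW: opp run (2,3) capped by W -> flip
Dir S: first cell '.' (not opp) -> no flip
Dir SE: first cell '.' (not opp) -> no flip
All flips: (2,3)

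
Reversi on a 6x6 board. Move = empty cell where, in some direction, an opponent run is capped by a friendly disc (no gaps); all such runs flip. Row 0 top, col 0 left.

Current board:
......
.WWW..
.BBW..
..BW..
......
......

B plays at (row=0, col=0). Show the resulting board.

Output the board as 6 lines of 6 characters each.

Place B at (0,0); scan 8 dirs for brackets.
Dir NW: edge -> no flip
Dir N: edge -> no flip
Dir NE: edge -> no flip
Dir W: edge -> no flip
Dir E: first cell '.' (not opp) -> no flip
Dir SW: edge -> no flip
Dir S: first cell '.' (not opp) -> no flip
Dir SE: opp run (1,1) capped by B -> flip
All flips: (1,1)

Answer: B.....
.BWW..
.BBW..
..BW..
......
......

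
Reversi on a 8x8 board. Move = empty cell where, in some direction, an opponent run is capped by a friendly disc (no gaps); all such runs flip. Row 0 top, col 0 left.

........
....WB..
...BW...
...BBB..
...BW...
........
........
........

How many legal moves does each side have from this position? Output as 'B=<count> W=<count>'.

-- B to move --
(0,3): no bracket -> illegal
(0,4): flips 2 -> legal
(0,5): flips 1 -> legal
(1,3): flips 2 -> legal
(2,5): flips 1 -> legal
(4,5): flips 1 -> legal
(5,3): flips 1 -> legal
(5,4): flips 1 -> legal
(5,5): flips 1 -> legal
B mobility = 8
-- W to move --
(0,4): no bracket -> illegal
(0,5): no bracket -> illegal
(0,6): flips 1 -> legal
(1,2): no bracket -> illegal
(1,3): no bracket -> illegal
(1,6): flips 1 -> legal
(2,2): flips 2 -> legal
(2,5): no bracket -> illegal
(2,6): flips 1 -> legal
(3,2): flips 1 -> legal
(3,6): no bracket -> illegal
(4,2): flips 2 -> legal
(4,5): no bracket -> illegal
(4,6): flips 1 -> legal
(5,2): no bracket -> illegal
(5,3): no bracket -> illegal
(5,4): no bracket -> illegal
W mobility = 7

Answer: B=8 W=7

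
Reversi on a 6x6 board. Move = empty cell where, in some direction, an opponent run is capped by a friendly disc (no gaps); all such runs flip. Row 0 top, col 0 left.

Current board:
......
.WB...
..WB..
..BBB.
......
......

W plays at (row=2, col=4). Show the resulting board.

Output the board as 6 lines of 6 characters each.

Place W at (2,4); scan 8 dirs for brackets.
Dir NW: first cell '.' (not opp) -> no flip
Dir N: first cell '.' (not opp) -> no flip
Dir NE: first cell '.' (not opp) -> no flip
Dir W: opp run (2,3) capped by W -> flip
Dir E: first cell '.' (not opp) -> no flip
Dir SW: opp run (3,3), next='.' -> no flip
Dir S: opp run (3,4), next='.' -> no flip
Dir SE: first cell '.' (not opp) -> no flip
All flips: (2,3)

Answer: ......
.WB...
..WWW.
..BBB.
......
......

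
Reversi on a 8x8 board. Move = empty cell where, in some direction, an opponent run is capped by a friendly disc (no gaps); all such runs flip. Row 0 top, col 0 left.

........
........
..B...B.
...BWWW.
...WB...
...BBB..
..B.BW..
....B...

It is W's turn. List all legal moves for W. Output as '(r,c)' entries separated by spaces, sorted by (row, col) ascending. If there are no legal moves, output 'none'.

(1,1): no bracket -> illegal
(1,2): no bracket -> illegal
(1,3): no bracket -> illegal
(1,5): no bracket -> illegal
(1,6): flips 1 -> legal
(1,7): flips 1 -> legal
(2,1): no bracket -> illegal
(2,3): flips 1 -> legal
(2,4): no bracket -> illegal
(2,5): no bracket -> illegal
(2,7): no bracket -> illegal
(3,1): no bracket -> illegal
(3,2): flips 1 -> legal
(3,7): no bracket -> illegal
(4,2): no bracket -> illegal
(4,5): flips 2 -> legal
(4,6): no bracket -> illegal
(5,1): no bracket -> illegal
(5,2): no bracket -> illegal
(5,6): no bracket -> illegal
(6,1): no bracket -> illegal
(6,3): flips 2 -> legal
(6,6): no bracket -> illegal
(7,1): flips 3 -> legal
(7,2): no bracket -> illegal
(7,3): no bracket -> illegal
(7,5): no bracket -> illegal

Answer: (1,6) (1,7) (2,3) (3,2) (4,5) (6,3) (7,1)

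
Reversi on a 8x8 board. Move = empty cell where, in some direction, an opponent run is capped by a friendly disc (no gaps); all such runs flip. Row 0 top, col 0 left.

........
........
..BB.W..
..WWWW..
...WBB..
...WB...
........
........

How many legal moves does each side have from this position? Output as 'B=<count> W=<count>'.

Answer: B=9 W=9

Derivation:
-- B to move --
(1,4): no bracket -> illegal
(1,5): flips 2 -> legal
(1,6): no bracket -> illegal
(2,1): flips 2 -> legal
(2,4): flips 1 -> legal
(2,6): flips 1 -> legal
(3,1): no bracket -> illegal
(3,6): no bracket -> illegal
(4,1): flips 1 -> legal
(4,2): flips 2 -> legal
(4,6): no bracket -> illegal
(5,2): flips 1 -> legal
(6,2): flips 1 -> legal
(6,3): flips 3 -> legal
(6,4): no bracket -> illegal
B mobility = 9
-- W to move --
(1,1): flips 1 -> legal
(1,2): flips 2 -> legal
(1,3): flips 1 -> legal
(1,4): flips 1 -> legal
(2,1): no bracket -> illegal
(2,4): no bracket -> illegal
(3,1): no bracket -> illegal
(3,6): no bracket -> illegal
(4,6): flips 2 -> legal
(5,5): flips 3 -> legal
(5,6): flips 1 -> legal
(6,3): no bracket -> illegal
(6,4): flips 2 -> legal
(6,5): flips 1 -> legal
W mobility = 9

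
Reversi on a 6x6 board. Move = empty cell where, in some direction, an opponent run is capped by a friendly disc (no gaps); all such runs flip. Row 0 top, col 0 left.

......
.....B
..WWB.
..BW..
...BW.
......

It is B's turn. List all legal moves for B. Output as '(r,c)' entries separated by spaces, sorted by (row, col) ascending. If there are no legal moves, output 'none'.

Answer: (1,2) (1,3) (1,4) (2,1) (3,4) (4,2) (4,5)

Derivation:
(1,1): no bracket -> illegal
(1,2): flips 1 -> legal
(1,3): flips 2 -> legal
(1,4): flips 1 -> legal
(2,1): flips 2 -> legal
(3,1): no bracket -> illegal
(3,4): flips 1 -> legal
(3,5): no bracket -> illegal
(4,2): flips 1 -> legal
(4,5): flips 1 -> legal
(5,3): no bracket -> illegal
(5,4): no bracket -> illegal
(5,5): no bracket -> illegal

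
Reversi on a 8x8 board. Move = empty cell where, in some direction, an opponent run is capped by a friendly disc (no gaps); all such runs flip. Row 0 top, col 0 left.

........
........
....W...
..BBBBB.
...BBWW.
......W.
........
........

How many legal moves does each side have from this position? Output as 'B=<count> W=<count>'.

Answer: B=9 W=6

Derivation:
-- B to move --
(1,3): flips 1 -> legal
(1,4): flips 1 -> legal
(1,5): flips 1 -> legal
(2,3): no bracket -> illegal
(2,5): no bracket -> illegal
(3,7): no bracket -> illegal
(4,7): flips 2 -> legal
(5,4): flips 1 -> legal
(5,5): flips 1 -> legal
(5,7): flips 1 -> legal
(6,5): no bracket -> illegal
(6,6): flips 2 -> legal
(6,7): flips 2 -> legal
B mobility = 9
-- W to move --
(2,1): no bracket -> illegal
(2,2): no bracket -> illegal
(2,3): flips 1 -> legal
(2,5): flips 1 -> legal
(2,6): flips 1 -> legal
(2,7): flips 1 -> legal
(3,1): no bracket -> illegal
(3,7): no bracket -> illegal
(4,1): no bracket -> illegal
(4,2): flips 3 -> legal
(4,7): no bracket -> illegal
(5,2): no bracket -> illegal
(5,3): no bracket -> illegal
(5,4): flips 2 -> legal
(5,5): no bracket -> illegal
W mobility = 6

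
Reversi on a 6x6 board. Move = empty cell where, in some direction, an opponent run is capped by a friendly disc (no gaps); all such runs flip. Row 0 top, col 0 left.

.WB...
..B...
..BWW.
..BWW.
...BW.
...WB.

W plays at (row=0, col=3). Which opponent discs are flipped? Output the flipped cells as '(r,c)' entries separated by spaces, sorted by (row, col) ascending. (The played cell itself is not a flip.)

Dir NW: edge -> no flip
Dir N: edge -> no flip
Dir NE: edge -> no flip
Dir W: opp run (0,2) capped by W -> flip
Dir E: first cell '.' (not opp) -> no flip
Dir SW: opp run (1,2), next='.' -> no flip
Dir S: first cell '.' (not opp) -> no flip
Dir SE: first cell '.' (not opp) -> no flip

Answer: (0,2)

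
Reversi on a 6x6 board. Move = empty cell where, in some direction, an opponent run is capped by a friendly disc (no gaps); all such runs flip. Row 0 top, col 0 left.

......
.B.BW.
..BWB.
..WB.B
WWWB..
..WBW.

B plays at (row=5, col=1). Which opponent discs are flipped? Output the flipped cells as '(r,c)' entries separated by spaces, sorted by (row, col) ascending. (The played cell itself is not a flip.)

Answer: (4,2) (5,2)

Derivation:
Dir NW: opp run (4,0), next=edge -> no flip
Dir N: opp run (4,1), next='.' -> no flip
Dir NE: opp run (4,2) capped by B -> flip
Dir W: first cell '.' (not opp) -> no flip
Dir E: opp run (5,2) capped by B -> flip
Dir SW: edge -> no flip
Dir S: edge -> no flip
Dir SE: edge -> no flip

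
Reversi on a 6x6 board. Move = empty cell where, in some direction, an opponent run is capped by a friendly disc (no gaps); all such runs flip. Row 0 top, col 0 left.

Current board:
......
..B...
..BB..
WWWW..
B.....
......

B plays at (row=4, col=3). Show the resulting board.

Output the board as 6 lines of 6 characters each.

Answer: ......
..B...
..BB..
WWWB..
B..B..
......

Derivation:
Place B at (4,3); scan 8 dirs for brackets.
Dir NW: opp run (3,2), next='.' -> no flip
Dir N: opp run (3,3) capped by B -> flip
Dir NE: first cell '.' (not opp) -> no flip
Dir W: first cell '.' (not opp) -> no flip
Dir E: first cell '.' (not opp) -> no flip
Dir SW: first cell '.' (not opp) -> no flip
Dir S: first cell '.' (not opp) -> no flip
Dir SE: first cell '.' (not opp) -> no flip
All flips: (3,3)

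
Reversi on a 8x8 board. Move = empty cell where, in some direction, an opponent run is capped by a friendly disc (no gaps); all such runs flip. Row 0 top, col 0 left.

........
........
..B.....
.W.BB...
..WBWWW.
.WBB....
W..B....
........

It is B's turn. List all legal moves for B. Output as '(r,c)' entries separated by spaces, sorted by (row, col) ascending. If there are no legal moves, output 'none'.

Answer: (2,0) (3,2) (3,5) (4,0) (4,1) (4,7) (5,0) (5,4) (5,5) (5,6)

Derivation:
(2,0): flips 2 -> legal
(2,1): no bracket -> illegal
(3,0): no bracket -> illegal
(3,2): flips 1 -> legal
(3,5): flips 1 -> legal
(3,6): no bracket -> illegal
(3,7): no bracket -> illegal
(4,0): flips 1 -> legal
(4,1): flips 1 -> legal
(4,7): flips 3 -> legal
(5,0): flips 1 -> legal
(5,4): flips 1 -> legal
(5,5): flips 1 -> legal
(5,6): flips 1 -> legal
(5,7): no bracket -> illegal
(6,1): no bracket -> illegal
(6,2): no bracket -> illegal
(7,0): no bracket -> illegal
(7,1): no bracket -> illegal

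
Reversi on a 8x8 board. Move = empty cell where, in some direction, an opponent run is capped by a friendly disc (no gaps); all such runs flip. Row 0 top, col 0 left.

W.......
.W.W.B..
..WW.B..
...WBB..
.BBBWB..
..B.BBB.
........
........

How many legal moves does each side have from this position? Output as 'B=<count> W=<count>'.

-- B to move --
(0,1): no bracket -> illegal
(0,2): no bracket -> illegal
(0,3): flips 3 -> legal
(0,4): no bracket -> illegal
(1,0): no bracket -> illegal
(1,2): flips 1 -> legal
(1,4): no bracket -> illegal
(2,0): no bracket -> illegal
(2,1): no bracket -> illegal
(2,4): flips 1 -> legal
(3,1): no bracket -> illegal
(3,2): flips 1 -> legal
(5,3): flips 1 -> legal
B mobility = 5
-- W to move --
(0,4): no bracket -> illegal
(0,5): no bracket -> illegal
(0,6): no bracket -> illegal
(1,4): no bracket -> illegal
(1,6): no bracket -> illegal
(2,4): flips 1 -> legal
(2,6): flips 1 -> legal
(3,0): no bracket -> illegal
(3,1): no bracket -> illegal
(3,2): no bracket -> illegal
(3,6): flips 2 -> legal
(4,0): flips 3 -> legal
(4,6): flips 1 -> legal
(4,7): no bracket -> illegal
(5,0): no bracket -> illegal
(5,1): flips 1 -> legal
(5,3): flips 1 -> legal
(5,7): no bracket -> illegal
(6,1): no bracket -> illegal
(6,2): no bracket -> illegal
(6,3): no bracket -> illegal
(6,4): flips 1 -> legal
(6,5): no bracket -> illegal
(6,6): flips 1 -> legal
(6,7): flips 3 -> legal
W mobility = 10

Answer: B=5 W=10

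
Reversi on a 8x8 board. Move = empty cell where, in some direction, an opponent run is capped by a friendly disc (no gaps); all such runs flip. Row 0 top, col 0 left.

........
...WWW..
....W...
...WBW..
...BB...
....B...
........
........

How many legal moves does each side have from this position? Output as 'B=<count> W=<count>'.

Answer: B=6 W=3

Derivation:
-- B to move --
(0,2): no bracket -> illegal
(0,3): no bracket -> illegal
(0,4): flips 2 -> legal
(0,5): no bracket -> illegal
(0,6): no bracket -> illegal
(1,2): no bracket -> illegal
(1,6): no bracket -> illegal
(2,2): flips 1 -> legal
(2,3): flips 1 -> legal
(2,5): no bracket -> illegal
(2,6): flips 1 -> legal
(3,2): flips 1 -> legal
(3,6): flips 1 -> legal
(4,2): no bracket -> illegal
(4,5): no bracket -> illegal
(4,6): no bracket -> illegal
B mobility = 6
-- W to move --
(2,3): no bracket -> illegal
(2,5): no bracket -> illegal
(3,2): no bracket -> illegal
(4,2): no bracket -> illegal
(4,5): no bracket -> illegal
(5,2): no bracket -> illegal
(5,3): flips 2 -> legal
(5,5): flips 1 -> legal
(6,3): no bracket -> illegal
(6,4): flips 3 -> legal
(6,5): no bracket -> illegal
W mobility = 3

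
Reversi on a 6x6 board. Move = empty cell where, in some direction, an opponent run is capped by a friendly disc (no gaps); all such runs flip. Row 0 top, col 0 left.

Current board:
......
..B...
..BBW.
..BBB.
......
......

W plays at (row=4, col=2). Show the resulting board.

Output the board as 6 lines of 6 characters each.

Answer: ......
..B...
..BBW.
..BWB.
..W...
......

Derivation:
Place W at (4,2); scan 8 dirs for brackets.
Dir NW: first cell '.' (not opp) -> no flip
Dir N: opp run (3,2) (2,2) (1,2), next='.' -> no flip
Dir NE: opp run (3,3) capped by W -> flip
Dir W: first cell '.' (not opp) -> no flip
Dir E: first cell '.' (not opp) -> no flip
Dir SW: first cell '.' (not opp) -> no flip
Dir S: first cell '.' (not opp) -> no flip
Dir SE: first cell '.' (not opp) -> no flip
All flips: (3,3)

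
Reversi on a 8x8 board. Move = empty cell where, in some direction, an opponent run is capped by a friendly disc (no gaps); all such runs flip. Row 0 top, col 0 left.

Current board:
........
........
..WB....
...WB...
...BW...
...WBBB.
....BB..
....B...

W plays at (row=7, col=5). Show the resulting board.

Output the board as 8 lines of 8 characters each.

Place W at (7,5); scan 8 dirs for brackets.
Dir NW: opp run (6,4) capped by W -> flip
Dir N: opp run (6,5) (5,5), next='.' -> no flip
Dir NE: first cell '.' (not opp) -> no flip
Dir W: opp run (7,4), next='.' -> no flip
Dir E: first cell '.' (not opp) -> no flip
Dir SW: edge -> no flip
Dir S: edge -> no flip
Dir SE: edge -> no flip
All flips: (6,4)

Answer: ........
........
..WB....
...WB...
...BW...
...WBBB.
....WB..
....BW..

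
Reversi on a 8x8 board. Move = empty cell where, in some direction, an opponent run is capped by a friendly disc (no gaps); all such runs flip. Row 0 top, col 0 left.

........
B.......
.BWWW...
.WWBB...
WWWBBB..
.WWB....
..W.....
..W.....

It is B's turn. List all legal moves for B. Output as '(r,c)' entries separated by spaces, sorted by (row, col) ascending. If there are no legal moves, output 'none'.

(1,1): flips 1 -> legal
(1,2): flips 1 -> legal
(1,3): flips 1 -> legal
(1,4): flips 1 -> legal
(1,5): flips 1 -> legal
(2,0): flips 2 -> legal
(2,5): flips 3 -> legal
(3,0): flips 2 -> legal
(3,5): no bracket -> illegal
(5,0): flips 2 -> legal
(6,0): flips 2 -> legal
(6,1): flips 4 -> legal
(6,3): no bracket -> illegal
(7,1): flips 1 -> legal
(7,3): no bracket -> illegal

Answer: (1,1) (1,2) (1,3) (1,4) (1,5) (2,0) (2,5) (3,0) (5,0) (6,0) (6,1) (7,1)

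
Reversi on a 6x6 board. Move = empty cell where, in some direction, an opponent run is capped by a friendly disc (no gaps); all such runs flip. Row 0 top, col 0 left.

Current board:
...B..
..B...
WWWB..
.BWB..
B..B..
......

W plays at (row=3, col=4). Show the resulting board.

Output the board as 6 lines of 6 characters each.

Answer: ...B..
..B...
WWWB..
.BWWW.
B..B..
......

Derivation:
Place W at (3,4); scan 8 dirs for brackets.
Dir NW: opp run (2,3) (1,2), next='.' -> no flip
Dir N: first cell '.' (not opp) -> no flip
Dir NE: first cell '.' (not opp) -> no flip
Dir W: opp run (3,3) capped by W -> flip
Dir E: first cell '.' (not opp) -> no flip
Dir SW: opp run (4,3), next='.' -> no flip
Dir S: first cell '.' (not opp) -> no flip
Dir SE: first cell '.' (not opp) -> no flip
All flips: (3,3)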